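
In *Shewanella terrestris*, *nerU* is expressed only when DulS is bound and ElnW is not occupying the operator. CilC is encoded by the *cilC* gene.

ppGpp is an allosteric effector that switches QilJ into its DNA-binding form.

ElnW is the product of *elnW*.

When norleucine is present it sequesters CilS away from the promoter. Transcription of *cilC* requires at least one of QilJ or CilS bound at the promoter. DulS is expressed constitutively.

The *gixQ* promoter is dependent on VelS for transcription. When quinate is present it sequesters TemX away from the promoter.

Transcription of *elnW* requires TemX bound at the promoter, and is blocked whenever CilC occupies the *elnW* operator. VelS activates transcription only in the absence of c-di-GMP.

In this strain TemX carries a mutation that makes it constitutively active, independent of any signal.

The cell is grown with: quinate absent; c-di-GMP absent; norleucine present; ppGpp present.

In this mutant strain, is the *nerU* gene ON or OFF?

ON

TemX is constitutively active in this strain.
ppGpp is present, so QilJ is active.
Norleucine is present, so CilS is inactive.
Activator QilJ is present, so *cilC* is transcribed.
So CilC is produced and active.
With repressor CilC bound, *elnW* is not transcribed.
So ElnW is not produced.
DulS is produced constitutively and is active.
No repressor is bound and DulS is active, so *nerU* is transcribed.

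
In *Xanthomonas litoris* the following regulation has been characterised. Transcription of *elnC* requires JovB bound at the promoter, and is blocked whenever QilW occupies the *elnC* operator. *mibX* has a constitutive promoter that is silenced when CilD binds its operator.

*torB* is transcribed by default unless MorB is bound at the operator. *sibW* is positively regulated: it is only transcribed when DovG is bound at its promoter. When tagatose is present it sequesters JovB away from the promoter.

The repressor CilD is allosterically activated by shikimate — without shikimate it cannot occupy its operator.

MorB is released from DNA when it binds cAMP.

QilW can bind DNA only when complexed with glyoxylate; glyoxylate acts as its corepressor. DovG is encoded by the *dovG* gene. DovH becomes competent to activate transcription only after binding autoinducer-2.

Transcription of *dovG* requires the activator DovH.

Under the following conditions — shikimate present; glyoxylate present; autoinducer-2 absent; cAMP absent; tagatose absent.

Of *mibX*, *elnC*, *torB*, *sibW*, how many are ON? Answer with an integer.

0

Shikimate is present, so CilD is active.
With repressor CilD bound, *mibX* is not transcribed.
→ *mibX* is OFF.
Tagatose is absent, so JovB is active.
Glyoxylate is present, so QilW is active.
With repressor QilW bound, *elnC* is not transcribed.
→ *elnC* is OFF.
cAMP is absent, so MorB is active.
With repressor MorB bound, *torB* is not transcribed.
→ *torB* is OFF.
Autoinducer-2 is absent, so DovH is inactive.
Required activator DovH is absent, so *dovG* is not transcribed.
So DovG is not produced.
Required activator DovG is absent, so *sibW* is not transcribed.
→ *sibW* is OFF.
0 of the 4 genes are transcribed.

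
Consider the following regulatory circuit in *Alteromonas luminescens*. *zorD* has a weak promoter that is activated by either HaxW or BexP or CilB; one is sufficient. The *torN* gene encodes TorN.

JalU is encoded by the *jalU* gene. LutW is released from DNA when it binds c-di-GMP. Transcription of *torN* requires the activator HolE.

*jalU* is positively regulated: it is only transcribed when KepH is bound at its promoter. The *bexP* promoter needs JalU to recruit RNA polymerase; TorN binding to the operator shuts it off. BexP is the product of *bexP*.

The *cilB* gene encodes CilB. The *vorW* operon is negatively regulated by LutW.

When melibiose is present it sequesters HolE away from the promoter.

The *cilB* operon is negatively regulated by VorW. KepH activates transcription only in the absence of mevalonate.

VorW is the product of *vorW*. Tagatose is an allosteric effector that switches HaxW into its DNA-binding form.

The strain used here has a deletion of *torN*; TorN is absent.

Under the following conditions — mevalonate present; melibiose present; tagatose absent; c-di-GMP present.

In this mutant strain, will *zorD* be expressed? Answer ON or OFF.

Tagatose is absent, so HaxW is inactive.
TorN is non-functional in this strain, so it has no effect.
Mevalonate is present, so KepH is inactive.
Required activator KepH is absent, so *jalU* is not transcribed.
So JalU is not produced.
Required activator JalU is absent, so *bexP* is not transcribed.
So BexP is not produced.
c-di-GMP is present, so LutW is inactive.
With no repressor bound, *vorW* is transcribed.
So VorW is produced and active.
With repressor VorW bound, *cilB* is not transcribed.
So CilB is not produced.
No activator is available at the *zorD* promoter, so *zorD* is not transcribed.

OFF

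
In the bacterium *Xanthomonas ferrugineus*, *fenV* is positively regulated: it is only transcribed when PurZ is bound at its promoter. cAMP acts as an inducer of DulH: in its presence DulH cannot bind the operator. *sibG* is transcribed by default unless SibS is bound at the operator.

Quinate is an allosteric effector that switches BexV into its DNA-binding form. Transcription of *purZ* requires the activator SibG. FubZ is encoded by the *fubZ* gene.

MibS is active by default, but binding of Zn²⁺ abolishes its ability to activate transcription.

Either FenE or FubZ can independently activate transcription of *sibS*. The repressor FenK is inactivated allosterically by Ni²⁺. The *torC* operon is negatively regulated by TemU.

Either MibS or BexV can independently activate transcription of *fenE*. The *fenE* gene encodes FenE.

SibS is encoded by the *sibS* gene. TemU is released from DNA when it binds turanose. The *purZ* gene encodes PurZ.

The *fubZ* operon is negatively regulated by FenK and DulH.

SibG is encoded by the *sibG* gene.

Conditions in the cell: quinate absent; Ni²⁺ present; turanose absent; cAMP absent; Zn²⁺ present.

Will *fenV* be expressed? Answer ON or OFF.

Zn²⁺ is present, so MibS is inactive.
Quinate is absent, so BexV is inactive.
No activator is available at the *fenE* promoter, so *fenE* is not transcribed.
So FenE is not produced.
Ni²⁺ is present, so FenK is inactive.
cAMP is absent, so DulH is active.
With repressor DulH bound, *fubZ* is not transcribed.
So FubZ is not produced.
No activator is available at the *sibS* promoter, so *sibS* is not transcribed.
So SibS is not produced.
With no repressor bound, *sibG* is transcribed.
So SibG is produced and active.
No repressor is bound and SibG is active, so *purZ* is transcribed.
So PurZ is produced and active.
No repressor is bound and PurZ is active, so *fenV* is transcribed.

ON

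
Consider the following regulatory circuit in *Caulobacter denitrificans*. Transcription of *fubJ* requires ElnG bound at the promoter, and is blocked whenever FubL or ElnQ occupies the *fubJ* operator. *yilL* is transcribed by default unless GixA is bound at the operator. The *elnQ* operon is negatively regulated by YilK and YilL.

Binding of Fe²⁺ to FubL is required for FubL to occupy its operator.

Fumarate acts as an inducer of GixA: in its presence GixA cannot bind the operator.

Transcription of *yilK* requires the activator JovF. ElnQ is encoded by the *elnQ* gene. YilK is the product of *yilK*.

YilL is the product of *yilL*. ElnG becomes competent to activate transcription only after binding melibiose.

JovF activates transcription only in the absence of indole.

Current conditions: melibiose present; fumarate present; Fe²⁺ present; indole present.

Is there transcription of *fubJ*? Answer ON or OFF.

OFF

Fe²⁺ is present, so FubL is active.
Melibiose is present, so ElnG is active.
Indole is present, so JovF is inactive.
Required activator JovF is absent, so *yilK* is not transcribed.
So YilK is not produced.
Fumarate is present, so GixA is inactive.
With no repressor bound, *yilL* is transcribed.
So YilL is produced and active.
With repressor YilL bound, *elnQ* is not transcribed.
So ElnQ is not produced.
With repressor FubL bound, *fubJ* is not transcribed.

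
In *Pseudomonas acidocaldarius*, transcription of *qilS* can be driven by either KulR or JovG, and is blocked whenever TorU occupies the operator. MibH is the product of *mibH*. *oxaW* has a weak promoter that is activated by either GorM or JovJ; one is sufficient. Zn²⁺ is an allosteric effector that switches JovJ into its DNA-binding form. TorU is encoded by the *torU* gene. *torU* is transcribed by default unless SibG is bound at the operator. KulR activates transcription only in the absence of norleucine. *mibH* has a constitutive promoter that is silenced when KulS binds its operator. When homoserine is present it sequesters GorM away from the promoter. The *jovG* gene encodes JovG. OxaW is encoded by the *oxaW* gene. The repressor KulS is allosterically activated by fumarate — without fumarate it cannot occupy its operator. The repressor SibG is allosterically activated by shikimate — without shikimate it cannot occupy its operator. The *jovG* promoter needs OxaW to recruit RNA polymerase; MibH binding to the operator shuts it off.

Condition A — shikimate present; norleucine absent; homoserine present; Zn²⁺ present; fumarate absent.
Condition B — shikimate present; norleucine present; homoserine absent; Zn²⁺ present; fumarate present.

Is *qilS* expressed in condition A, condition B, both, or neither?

Condition A:
Shikimate is present, so SibG is active.
With repressor SibG bound, *torU* is not transcribed.
So TorU is not produced.
Norleucine is absent, so KulR is active.
Homoserine is present, so GorM is inactive.
Zn²⁺ is present, so JovJ is active.
Activator JovJ is present, so *oxaW* is transcribed.
So OxaW is produced and active.
Fumarate is absent, so KulS is inactive.
With no repressor bound, *mibH* is transcribed.
So MibH is produced and active.
With repressor MibH bound, *jovG* is not transcribed.
So JovG is not produced.
Activator KulR is present, so *qilS* is transcribed.
→ *qilS* is ON in A.
Condition B:
Shikimate is present, so SibG is active.
With repressor SibG bound, *torU* is not transcribed.
So TorU is not produced.
Norleucine is present, so KulR is inactive.
Homoserine is absent, so GorM is active.
Zn²⁺ is present, so JovJ is active.
Activator GorM is present, so *oxaW* is transcribed.
So OxaW is produced and active.
Fumarate is present, so KulS is active.
With repressor KulS bound, *mibH* is not transcribed.
So MibH is not produced.
No repressor is bound and OxaW is active, so *jovG* is transcribed.
So JovG is produced and active.
Activator JovG is present, so *qilS* is transcribed.
→ *qilS* is ON in B.

both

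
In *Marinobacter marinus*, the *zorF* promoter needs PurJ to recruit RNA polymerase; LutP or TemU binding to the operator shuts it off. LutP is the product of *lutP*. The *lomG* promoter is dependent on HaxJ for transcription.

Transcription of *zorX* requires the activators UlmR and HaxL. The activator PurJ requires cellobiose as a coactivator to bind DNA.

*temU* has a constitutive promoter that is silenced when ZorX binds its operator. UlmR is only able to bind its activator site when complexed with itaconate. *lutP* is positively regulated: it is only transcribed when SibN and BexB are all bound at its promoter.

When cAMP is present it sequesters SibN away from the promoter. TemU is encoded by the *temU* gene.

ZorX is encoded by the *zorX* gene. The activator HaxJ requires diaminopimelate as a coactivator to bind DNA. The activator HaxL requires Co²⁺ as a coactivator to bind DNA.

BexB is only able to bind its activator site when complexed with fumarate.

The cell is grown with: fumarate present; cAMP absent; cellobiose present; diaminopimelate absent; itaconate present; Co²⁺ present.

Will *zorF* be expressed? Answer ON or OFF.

OFF

cAMP is absent, so SibN is active.
Fumarate is present, so BexB is active.
No repressor is bound and SibN and BexB are active, so *lutP* is transcribed.
So LutP is produced and active.
Cellobiose is present, so PurJ is active.
Itaconate is present, so UlmR is active.
Co²⁺ is present, so HaxL is active.
No repressor is bound and UlmR and HaxL are active, so *zorX* is transcribed.
So ZorX is produced and active.
With repressor ZorX bound, *temU* is not transcribed.
So TemU is not produced.
With repressor LutP bound, *zorF* is not transcribed.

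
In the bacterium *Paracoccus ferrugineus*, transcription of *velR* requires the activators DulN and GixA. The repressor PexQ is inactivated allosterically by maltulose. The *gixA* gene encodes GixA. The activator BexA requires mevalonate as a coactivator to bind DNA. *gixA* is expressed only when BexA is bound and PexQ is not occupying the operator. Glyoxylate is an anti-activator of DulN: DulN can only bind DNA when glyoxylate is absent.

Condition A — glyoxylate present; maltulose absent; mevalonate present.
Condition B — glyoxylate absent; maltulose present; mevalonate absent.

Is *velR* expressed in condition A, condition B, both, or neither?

Condition A:
Glyoxylate is present, so DulN is inactive.
Maltulose is absent, so PexQ is active.
Mevalonate is present, so BexA is active.
With repressor PexQ bound, *gixA* is not transcribed.
So GixA is not produced.
Required activator DulN is absent, so *velR* is not transcribed.
→ *velR* is OFF in A.
Condition B:
Glyoxylate is absent, so DulN is active.
Maltulose is present, so PexQ is inactive.
Mevalonate is absent, so BexA is inactive.
Required activator BexA is absent, so *gixA* is not transcribed.
So GixA is not produced.
Required activator GixA is absent, so *velR* is not transcribed.
→ *velR* is OFF in B.

neither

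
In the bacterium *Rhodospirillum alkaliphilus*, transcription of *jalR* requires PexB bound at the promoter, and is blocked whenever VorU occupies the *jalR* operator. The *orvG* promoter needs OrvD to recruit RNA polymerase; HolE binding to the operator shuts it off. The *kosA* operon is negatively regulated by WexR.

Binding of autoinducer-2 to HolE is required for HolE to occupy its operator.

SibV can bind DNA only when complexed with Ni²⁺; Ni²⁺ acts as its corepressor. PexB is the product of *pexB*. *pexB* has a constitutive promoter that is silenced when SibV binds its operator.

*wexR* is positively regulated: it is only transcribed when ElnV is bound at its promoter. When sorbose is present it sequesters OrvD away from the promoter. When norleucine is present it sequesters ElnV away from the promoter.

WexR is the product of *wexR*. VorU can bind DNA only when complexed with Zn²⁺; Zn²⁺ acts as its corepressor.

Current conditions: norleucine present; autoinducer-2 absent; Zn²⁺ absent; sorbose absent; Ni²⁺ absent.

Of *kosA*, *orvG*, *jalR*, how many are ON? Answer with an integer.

3

Norleucine is present, so ElnV is inactive.
Required activator ElnV is absent, so *wexR* is not transcribed.
So WexR is not produced.
With no repressor bound, *kosA* is transcribed.
→ *kosA* is ON.
Autoinducer-2 is absent, so HolE is inactive.
Sorbose is absent, so OrvD is active.
No repressor is bound and OrvD is active, so *orvG* is transcribed.
→ *orvG* is ON.
Zn²⁺ is absent, so VorU is inactive.
Ni²⁺ is absent, so SibV is inactive.
With no repressor bound, *pexB* is transcribed.
So PexB is produced and active.
No repressor is bound and PexB is active, so *jalR* is transcribed.
→ *jalR* is ON.
3 of the 3 genes are transcribed.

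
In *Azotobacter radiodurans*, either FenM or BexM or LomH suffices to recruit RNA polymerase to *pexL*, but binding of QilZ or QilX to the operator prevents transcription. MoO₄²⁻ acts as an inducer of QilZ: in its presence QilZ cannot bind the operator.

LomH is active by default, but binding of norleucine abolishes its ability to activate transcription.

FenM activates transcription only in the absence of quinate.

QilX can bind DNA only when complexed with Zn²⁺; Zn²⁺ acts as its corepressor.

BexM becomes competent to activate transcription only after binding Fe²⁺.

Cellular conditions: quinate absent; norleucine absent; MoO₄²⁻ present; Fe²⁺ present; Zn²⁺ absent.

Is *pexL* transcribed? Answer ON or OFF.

ON

MoO₄²⁻ is present, so QilZ is inactive.
Quinate is absent, so FenM is active.
Fe²⁺ is present, so BexM is active.
Zn²⁺ is absent, so QilX is inactive.
Norleucine is absent, so LomH is active.
Activator FenM is present, so *pexL* is transcribed.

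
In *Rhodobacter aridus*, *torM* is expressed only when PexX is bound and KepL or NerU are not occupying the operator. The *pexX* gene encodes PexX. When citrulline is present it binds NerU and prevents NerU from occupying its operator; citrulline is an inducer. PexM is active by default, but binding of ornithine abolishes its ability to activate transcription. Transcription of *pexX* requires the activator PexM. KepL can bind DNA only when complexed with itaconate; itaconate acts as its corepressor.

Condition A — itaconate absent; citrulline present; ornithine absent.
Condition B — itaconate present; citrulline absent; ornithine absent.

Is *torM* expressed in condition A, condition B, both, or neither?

A only

Condition A:
Itaconate is absent, so KepL is inactive.
Citrulline is present, so NerU is inactive.
Ornithine is absent, so PexM is active.
No repressor is bound and PexM is active, so *pexX* is transcribed.
So PexX is produced and active.
No repressor is bound and PexX is active, so *torM* is transcribed.
→ *torM* is ON in A.
Condition B:
Itaconate is present, so KepL is active.
Citrulline is absent, so NerU is active.
Ornithine is absent, so PexM is active.
No repressor is bound and PexM is active, so *pexX* is transcribed.
So PexX is produced and active.
With repressor KepL bound, *torM* is not transcribed.
→ *torM* is OFF in B.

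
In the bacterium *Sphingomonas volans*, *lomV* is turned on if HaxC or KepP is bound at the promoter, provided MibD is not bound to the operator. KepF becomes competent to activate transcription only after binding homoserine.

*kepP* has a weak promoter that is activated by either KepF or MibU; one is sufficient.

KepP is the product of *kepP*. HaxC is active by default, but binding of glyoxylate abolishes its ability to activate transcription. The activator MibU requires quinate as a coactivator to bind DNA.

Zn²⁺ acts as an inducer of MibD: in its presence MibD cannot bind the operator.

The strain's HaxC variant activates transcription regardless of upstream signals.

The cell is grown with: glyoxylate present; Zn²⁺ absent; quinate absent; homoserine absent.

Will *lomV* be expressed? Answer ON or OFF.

HaxC is constitutively active in this strain.
Zn²⁺ is absent, so MibD is active.
Homoserine is absent, so KepF is inactive.
Quinate is absent, so MibU is inactive.
No activator is available at the *kepP* promoter, so *kepP* is not transcribed.
So KepP is not produced.
With repressor MibD bound, *lomV* is not transcribed.

OFF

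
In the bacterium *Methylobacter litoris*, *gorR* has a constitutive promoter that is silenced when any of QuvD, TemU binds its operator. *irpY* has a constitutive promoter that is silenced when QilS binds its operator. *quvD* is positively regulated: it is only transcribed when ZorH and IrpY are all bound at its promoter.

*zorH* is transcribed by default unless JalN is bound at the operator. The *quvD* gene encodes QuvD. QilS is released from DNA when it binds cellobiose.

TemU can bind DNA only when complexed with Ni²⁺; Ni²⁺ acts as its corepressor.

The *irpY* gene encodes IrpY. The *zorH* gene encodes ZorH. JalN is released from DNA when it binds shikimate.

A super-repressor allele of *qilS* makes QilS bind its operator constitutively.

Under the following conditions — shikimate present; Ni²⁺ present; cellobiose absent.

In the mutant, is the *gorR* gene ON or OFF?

OFF

Shikimate is present, so JalN is inactive.
With no repressor bound, *zorH* is transcribed.
So ZorH is produced and active.
QilS is constitutively active in this strain.
With repressor QilS bound, *irpY* is not transcribed.
So IrpY is not produced.
Required activator IrpY is absent, so *quvD* is not transcribed.
So QuvD is not produced.
Ni²⁺ is present, so TemU is active.
With repressor TemU bound, *gorR* is not transcribed.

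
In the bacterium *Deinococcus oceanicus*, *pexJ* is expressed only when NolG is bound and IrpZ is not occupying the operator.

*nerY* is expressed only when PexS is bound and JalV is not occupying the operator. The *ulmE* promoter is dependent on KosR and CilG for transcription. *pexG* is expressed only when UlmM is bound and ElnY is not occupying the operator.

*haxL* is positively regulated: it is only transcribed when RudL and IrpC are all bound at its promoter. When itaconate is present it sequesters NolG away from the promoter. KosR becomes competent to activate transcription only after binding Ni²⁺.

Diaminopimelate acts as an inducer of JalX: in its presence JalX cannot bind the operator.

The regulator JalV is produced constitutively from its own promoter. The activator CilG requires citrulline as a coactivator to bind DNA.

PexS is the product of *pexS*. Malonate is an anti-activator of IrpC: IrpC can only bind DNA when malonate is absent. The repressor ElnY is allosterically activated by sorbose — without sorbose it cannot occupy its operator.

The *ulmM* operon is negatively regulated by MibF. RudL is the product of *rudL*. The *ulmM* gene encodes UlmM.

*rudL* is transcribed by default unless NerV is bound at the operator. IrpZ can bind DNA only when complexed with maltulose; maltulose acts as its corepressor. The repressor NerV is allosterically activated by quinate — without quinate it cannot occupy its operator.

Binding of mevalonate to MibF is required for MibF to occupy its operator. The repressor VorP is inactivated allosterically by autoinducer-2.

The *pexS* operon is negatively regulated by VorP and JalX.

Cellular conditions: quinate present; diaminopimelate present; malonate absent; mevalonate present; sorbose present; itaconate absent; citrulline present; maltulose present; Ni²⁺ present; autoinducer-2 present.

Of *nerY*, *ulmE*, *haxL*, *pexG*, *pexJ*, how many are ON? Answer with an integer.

1

Autoinducer-2 is present, so VorP is inactive.
Diaminopimelate is present, so JalX is inactive.
With no repressor bound, *pexS* is transcribed.
So PexS is produced and active.
JalV is produced constitutively and is active.
With repressor JalV bound, *nerY* is not transcribed.
→ *nerY* is OFF.
Ni²⁺ is present, so KosR is active.
Citrulline is present, so CilG is active.
No repressor is bound and KosR and CilG are active, so *ulmE* is transcribed.
→ *ulmE* is ON.
Quinate is present, so NerV is active.
With repressor NerV bound, *rudL* is not transcribed.
So RudL is not produced.
Malonate is absent, so IrpC is active.
Required activator RudL is absent, so *haxL* is not transcribed.
→ *haxL* is OFF.
Sorbose is present, so ElnY is active.
Mevalonate is present, so MibF is active.
With repressor MibF bound, *ulmM* is not transcribed.
So UlmM is not produced.
With repressor ElnY bound, *pexG* is not transcribed.
→ *pexG* is OFF.
Maltulose is present, so IrpZ is active.
Itaconate is absent, so NolG is active.
With repressor IrpZ bound, *pexJ* is not transcribed.
→ *pexJ* is OFF.
1 of the 5 genes is transcribed.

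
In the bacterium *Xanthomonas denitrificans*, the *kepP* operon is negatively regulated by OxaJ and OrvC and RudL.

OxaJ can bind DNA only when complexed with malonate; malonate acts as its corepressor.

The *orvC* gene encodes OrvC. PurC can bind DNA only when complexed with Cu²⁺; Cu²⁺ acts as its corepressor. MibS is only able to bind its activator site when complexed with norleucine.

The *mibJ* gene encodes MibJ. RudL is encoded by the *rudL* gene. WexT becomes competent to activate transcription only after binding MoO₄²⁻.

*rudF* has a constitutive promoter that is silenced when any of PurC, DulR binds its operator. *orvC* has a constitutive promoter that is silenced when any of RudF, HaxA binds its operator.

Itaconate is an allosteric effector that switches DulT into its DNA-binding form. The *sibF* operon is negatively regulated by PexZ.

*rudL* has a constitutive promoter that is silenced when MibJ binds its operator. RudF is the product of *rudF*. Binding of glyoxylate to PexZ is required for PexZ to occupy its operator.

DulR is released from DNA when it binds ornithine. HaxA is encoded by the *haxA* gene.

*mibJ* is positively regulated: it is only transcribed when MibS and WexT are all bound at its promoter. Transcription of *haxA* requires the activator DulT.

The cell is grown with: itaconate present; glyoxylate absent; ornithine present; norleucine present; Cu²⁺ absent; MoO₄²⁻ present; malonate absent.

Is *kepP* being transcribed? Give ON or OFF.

ON

Malonate is absent, so OxaJ is inactive.
Cu²⁺ is absent, so PurC is inactive.
Ornithine is present, so DulR is inactive.
With no repressor bound, *rudF* is transcribed.
So RudF is produced and active.
Itaconate is present, so DulT is active.
No repressor is bound and DulT is active, so *haxA* is transcribed.
So HaxA is produced and active.
With repressor RudF bound, *orvC* is not transcribed.
So OrvC is not produced.
Norleucine is present, so MibS is active.
MoO₄²⁻ is present, so WexT is active.
No repressor is bound and MibS and WexT are active, so *mibJ* is transcribed.
So MibJ is produced and active.
With repressor MibJ bound, *rudL* is not transcribed.
So RudL is not produced.
With no repressor bound, *kepP* is transcribed.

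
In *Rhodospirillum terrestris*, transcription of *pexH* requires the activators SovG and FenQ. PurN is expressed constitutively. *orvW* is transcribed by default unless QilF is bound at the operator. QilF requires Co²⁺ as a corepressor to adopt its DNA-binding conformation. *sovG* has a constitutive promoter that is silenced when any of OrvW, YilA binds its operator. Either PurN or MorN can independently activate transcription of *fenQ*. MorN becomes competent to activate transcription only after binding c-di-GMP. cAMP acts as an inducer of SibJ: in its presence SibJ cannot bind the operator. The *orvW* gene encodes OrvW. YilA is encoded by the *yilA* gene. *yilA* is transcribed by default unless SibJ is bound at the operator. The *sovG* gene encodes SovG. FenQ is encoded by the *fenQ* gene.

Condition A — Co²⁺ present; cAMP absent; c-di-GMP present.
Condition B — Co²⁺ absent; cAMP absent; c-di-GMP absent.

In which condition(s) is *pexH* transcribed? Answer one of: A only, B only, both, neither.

A only

Condition A:
Co²⁺ is present, so QilF is active.
With repressor QilF bound, *orvW* is not transcribed.
So OrvW is not produced.
cAMP is absent, so SibJ is active.
With repressor SibJ bound, *yilA* is not transcribed.
So YilA is not produced.
With no repressor bound, *sovG* is transcribed.
So SovG is produced and active.
PurN is produced constitutively and is active.
c-di-GMP is present, so MorN is active.
Activator PurN is present, so *fenQ* is transcribed.
So FenQ is produced and active.
No repressor is bound and SovG and FenQ are active, so *pexH* is transcribed.
→ *pexH* is ON in A.
Condition B:
Co²⁺ is absent, so QilF is inactive.
With no repressor bound, *orvW* is transcribed.
So OrvW is produced and active.
cAMP is absent, so SibJ is active.
With repressor SibJ bound, *yilA* is not transcribed.
So YilA is not produced.
With repressor OrvW bound, *sovG* is not transcribed.
So SovG is not produced.
PurN is produced constitutively and is active.
c-di-GMP is absent, so MorN is inactive.
Activator PurN is present, so *fenQ* is transcribed.
So FenQ is produced and active.
Required activator SovG is absent, so *pexH* is not transcribed.
→ *pexH* is OFF in B.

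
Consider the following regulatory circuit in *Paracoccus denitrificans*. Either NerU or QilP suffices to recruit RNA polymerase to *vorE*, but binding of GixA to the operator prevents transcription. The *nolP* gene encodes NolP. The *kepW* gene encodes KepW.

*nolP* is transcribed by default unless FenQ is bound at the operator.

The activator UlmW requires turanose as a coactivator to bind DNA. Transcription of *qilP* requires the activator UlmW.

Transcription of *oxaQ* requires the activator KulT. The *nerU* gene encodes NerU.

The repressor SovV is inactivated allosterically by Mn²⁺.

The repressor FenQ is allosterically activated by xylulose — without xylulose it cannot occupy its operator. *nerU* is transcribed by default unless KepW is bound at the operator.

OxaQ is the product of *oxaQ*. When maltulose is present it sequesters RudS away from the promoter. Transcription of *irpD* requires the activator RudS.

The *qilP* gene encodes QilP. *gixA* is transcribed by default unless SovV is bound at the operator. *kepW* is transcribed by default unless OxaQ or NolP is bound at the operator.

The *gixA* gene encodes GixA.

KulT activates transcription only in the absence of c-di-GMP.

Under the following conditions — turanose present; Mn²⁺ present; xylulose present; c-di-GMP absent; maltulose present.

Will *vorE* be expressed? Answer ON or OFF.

OFF

c-di-GMP is absent, so KulT is active.
No repressor is bound and KulT is active, so *oxaQ* is transcribed.
So OxaQ is produced and active.
Xylulose is present, so FenQ is active.
With repressor FenQ bound, *nolP* is not transcribed.
So NolP is not produced.
With repressor OxaQ bound, *kepW* is not transcribed.
So KepW is not produced.
With no repressor bound, *nerU* is transcribed.
So NerU is produced and active.
Turanose is present, so UlmW is active.
No repressor is bound and UlmW is active, so *qilP* is transcribed.
So QilP is produced and active.
Mn²⁺ is present, so SovV is inactive.
With no repressor bound, *gixA* is transcribed.
So GixA is produced and active.
With repressor GixA bound, *vorE* is not transcribed.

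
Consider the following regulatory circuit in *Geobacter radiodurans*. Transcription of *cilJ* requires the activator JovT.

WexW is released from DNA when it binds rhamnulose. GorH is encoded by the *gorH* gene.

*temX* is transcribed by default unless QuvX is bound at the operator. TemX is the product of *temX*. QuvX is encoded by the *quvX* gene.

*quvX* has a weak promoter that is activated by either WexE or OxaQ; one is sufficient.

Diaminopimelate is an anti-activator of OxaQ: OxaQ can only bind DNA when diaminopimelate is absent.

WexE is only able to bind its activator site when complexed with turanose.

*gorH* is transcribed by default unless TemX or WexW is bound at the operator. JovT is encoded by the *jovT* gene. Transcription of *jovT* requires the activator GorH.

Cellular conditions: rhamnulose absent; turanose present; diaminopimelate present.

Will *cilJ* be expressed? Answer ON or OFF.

Turanose is present, so WexE is active.
Diaminopimelate is present, so OxaQ is inactive.
Activator WexE is present, so *quvX* is transcribed.
So QuvX is produced and active.
With repressor QuvX bound, *temX* is not transcribed.
So TemX is not produced.
Rhamnulose is absent, so WexW is active.
With repressor WexW bound, *gorH* is not transcribed.
So GorH is not produced.
Required activator GorH is absent, so *jovT* is not transcribed.
So JovT is not produced.
Required activator JovT is absent, so *cilJ* is not transcribed.

OFF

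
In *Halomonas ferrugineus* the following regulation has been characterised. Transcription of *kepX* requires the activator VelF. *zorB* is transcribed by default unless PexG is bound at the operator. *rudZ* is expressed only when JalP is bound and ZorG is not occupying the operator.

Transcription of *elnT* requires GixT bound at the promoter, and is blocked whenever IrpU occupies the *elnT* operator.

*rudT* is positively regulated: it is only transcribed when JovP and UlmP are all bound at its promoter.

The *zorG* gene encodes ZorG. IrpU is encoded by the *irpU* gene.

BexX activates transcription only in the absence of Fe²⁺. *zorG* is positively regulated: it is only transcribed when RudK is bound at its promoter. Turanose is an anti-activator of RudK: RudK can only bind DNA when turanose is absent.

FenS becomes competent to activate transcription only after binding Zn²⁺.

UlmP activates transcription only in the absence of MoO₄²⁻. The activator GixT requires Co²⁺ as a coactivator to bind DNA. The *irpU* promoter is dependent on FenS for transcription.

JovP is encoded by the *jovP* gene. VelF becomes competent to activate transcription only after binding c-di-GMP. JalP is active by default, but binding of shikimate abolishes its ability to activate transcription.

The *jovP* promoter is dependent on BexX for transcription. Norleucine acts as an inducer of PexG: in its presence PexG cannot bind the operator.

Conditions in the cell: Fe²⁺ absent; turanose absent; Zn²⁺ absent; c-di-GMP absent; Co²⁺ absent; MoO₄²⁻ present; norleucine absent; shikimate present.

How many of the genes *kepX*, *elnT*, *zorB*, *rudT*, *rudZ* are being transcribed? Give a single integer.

c-di-GMP is absent, so VelF is inactive.
Required activator VelF is absent, so *kepX* is not transcribed.
→ *kepX* is OFF.
Zn²⁺ is absent, so FenS is inactive.
Required activator FenS is absent, so *irpU* is not transcribed.
So IrpU is not produced.
Co²⁺ is absent, so GixT is inactive.
Required activator GixT is absent, so *elnT* is not transcribed.
→ *elnT* is OFF.
Norleucine is absent, so PexG is active.
With repressor PexG bound, *zorB* is not transcribed.
→ *zorB* is OFF.
Fe²⁺ is absent, so BexX is active.
No repressor is bound and BexX is active, so *jovP* is transcribed.
So JovP is produced and active.
MoO₄²⁻ is present, so UlmP is inactive.
Required activator UlmP is absent, so *rudT* is not transcribed.
→ *rudT* is OFF.
Shikimate is present, so JalP is inactive.
Turanose is absent, so RudK is active.
No repressor is bound and RudK is active, so *zorG* is transcribed.
So ZorG is produced and active.
With repressor ZorG bound, *rudZ* is not transcribed.
→ *rudZ* is OFF.
0 of the 5 genes are transcribed.

0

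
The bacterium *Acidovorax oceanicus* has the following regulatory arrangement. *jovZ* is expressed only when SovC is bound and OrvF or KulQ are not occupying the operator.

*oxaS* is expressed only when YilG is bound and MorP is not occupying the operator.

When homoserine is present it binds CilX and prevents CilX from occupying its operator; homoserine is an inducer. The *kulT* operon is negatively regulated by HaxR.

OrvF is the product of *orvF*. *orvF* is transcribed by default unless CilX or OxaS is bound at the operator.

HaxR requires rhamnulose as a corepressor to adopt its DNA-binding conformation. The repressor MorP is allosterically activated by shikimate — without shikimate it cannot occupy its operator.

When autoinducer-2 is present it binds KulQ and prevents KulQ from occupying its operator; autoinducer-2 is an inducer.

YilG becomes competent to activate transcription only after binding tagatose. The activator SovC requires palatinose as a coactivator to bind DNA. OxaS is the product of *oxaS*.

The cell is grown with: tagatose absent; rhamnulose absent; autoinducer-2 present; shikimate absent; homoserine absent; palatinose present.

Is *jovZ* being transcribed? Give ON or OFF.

Palatinose is present, so SovC is active.
Homoserine is absent, so CilX is active.
Tagatose is absent, so YilG is inactive.
Shikimate is absent, so MorP is inactive.
Required activator YilG is absent, so *oxaS* is not transcribed.
So OxaS is not produced.
With repressor CilX bound, *orvF* is not transcribed.
So OrvF is not produced.
Autoinducer-2 is present, so KulQ is inactive.
No repressor is bound and SovC is active, so *jovZ* is transcribed.

ON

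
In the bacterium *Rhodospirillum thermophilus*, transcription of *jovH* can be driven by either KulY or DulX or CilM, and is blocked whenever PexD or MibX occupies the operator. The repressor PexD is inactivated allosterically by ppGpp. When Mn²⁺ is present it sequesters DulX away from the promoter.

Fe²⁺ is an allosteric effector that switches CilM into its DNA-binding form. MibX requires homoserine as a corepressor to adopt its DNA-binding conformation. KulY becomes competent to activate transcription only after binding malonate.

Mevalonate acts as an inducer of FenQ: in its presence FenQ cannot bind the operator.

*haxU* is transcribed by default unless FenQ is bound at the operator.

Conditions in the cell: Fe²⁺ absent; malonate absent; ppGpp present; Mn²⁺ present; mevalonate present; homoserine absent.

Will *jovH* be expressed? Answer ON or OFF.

OFF

ppGpp is present, so PexD is inactive.
Malonate is absent, so KulY is inactive.
Mn²⁺ is present, so DulX is inactive.
Homoserine is absent, so MibX is inactive.
Fe²⁺ is absent, so CilM is inactive.
No activator is available at the *jovH* promoter, so *jovH* is not transcribed.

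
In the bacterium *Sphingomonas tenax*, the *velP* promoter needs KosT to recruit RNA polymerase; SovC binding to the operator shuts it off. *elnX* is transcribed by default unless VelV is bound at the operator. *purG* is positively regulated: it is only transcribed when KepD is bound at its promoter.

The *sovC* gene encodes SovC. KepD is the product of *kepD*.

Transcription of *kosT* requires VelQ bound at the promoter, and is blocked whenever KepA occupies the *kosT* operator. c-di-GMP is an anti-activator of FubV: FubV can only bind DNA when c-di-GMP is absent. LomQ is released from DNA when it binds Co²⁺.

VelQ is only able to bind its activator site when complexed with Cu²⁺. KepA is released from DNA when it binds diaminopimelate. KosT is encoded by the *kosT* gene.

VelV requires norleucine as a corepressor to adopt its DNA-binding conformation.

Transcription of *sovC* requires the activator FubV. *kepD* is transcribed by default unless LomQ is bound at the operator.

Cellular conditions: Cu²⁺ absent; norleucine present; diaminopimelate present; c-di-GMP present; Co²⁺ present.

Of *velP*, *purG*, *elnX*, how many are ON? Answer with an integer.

c-di-GMP is present, so FubV is inactive.
Required activator FubV is absent, so *sovC* is not transcribed.
So SovC is not produced.
Diaminopimelate is present, so KepA is inactive.
Cu²⁺ is absent, so VelQ is inactive.
Required activator VelQ is absent, so *kosT* is not transcribed.
So KosT is not produced.
Required activator KosT is absent, so *velP* is not transcribed.
→ *velP* is OFF.
Co²⁺ is present, so LomQ is inactive.
With no repressor bound, *kepD* is transcribed.
So KepD is produced and active.
No repressor is bound and KepD is active, so *purG* is transcribed.
→ *purG* is ON.
Norleucine is present, so VelV is active.
With repressor VelV bound, *elnX* is not transcribed.
→ *elnX* is OFF.
1 of the 3 genes is transcribed.

1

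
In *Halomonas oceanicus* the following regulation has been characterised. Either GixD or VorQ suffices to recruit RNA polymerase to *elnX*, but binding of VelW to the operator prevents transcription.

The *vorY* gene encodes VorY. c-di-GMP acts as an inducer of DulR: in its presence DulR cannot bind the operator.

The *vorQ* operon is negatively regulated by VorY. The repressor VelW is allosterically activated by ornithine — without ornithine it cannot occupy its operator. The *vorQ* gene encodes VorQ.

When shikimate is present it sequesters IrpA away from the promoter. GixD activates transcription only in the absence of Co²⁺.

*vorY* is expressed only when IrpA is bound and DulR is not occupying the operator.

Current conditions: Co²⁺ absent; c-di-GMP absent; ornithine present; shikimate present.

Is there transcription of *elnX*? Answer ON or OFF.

Co²⁺ is absent, so GixD is active.
Ornithine is present, so VelW is active.
c-di-GMP is absent, so DulR is active.
Shikimate is present, so IrpA is inactive.
With repressor DulR bound, *vorY* is not transcribed.
So VorY is not produced.
With no repressor bound, *vorQ* is transcribed.
So VorQ is produced and active.
With repressor VelW bound, *elnX* is not transcribed.

OFF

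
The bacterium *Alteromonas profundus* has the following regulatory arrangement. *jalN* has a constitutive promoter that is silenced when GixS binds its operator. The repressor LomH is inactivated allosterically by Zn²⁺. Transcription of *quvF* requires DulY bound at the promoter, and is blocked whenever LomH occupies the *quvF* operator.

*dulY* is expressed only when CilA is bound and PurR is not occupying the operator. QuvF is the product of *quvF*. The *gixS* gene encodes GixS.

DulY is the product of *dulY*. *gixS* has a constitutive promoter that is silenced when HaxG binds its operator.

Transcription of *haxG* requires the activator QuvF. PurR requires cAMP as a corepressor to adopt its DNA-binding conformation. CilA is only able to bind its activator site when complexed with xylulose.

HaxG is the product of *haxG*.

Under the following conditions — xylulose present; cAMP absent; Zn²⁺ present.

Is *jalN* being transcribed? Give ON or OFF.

ON

cAMP is absent, so PurR is inactive.
Xylulose is present, so CilA is active.
No repressor is bound and CilA is active, so *dulY* is transcribed.
So DulY is produced and active.
Zn²⁺ is present, so LomH is inactive.
No repressor is bound and DulY is active, so *quvF* is transcribed.
So QuvF is produced and active.
No repressor is bound and QuvF is active, so *haxG* is transcribed.
So HaxG is produced and active.
With repressor HaxG bound, *gixS* is not transcribed.
So GixS is not produced.
With no repressor bound, *jalN* is transcribed.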